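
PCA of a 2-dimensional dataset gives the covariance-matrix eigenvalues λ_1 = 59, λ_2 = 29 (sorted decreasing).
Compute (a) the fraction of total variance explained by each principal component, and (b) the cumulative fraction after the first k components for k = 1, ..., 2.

Step 1 — total variance = trace(Sigma) = Σ λ_i = 59 + 29 = 88.

Step 2 — fraction explained by component i = λ_i / Σ λ:
  PC1: 59/88 = 0.6705
  PC2: 29/88 = 0.3295

Step 3 — cumulative fraction after k components = (λ_1 + ... + λ_k) / Σ λ:
  k = 1: 59/88 = 0.6705
  k = 2: (59 + 29)/88 = 88/88 = 1

Summary (fraction, with percent):

explained: PC1 0.6705 (67.05%), PC2 0.3295 (32.95%);  cumulative: 0.6705, 1


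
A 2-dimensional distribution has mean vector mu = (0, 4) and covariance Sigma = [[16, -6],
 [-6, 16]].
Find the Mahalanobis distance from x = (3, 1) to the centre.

Step 1 — centre the observation: (x - mu) = (3, -3).

Step 2 — invert Sigma. det(Sigma) = 16·16 - (-6)² = 220.
  Sigma^{-1} = (1/det) · [[d, -b], [-b, a]] = [[0.0727, 0.0273],
 [0.0273, 0.0727]].

Step 3 — form the quadratic (x - mu)^T · Sigma^{-1} · (x - mu):
  Sigma^{-1} · (x - mu) = (0.1364, -0.1364).
  (x - mu)^T · [Sigma^{-1} · (x - mu)] = (3)·(0.1364) + (-3)·(-0.1364) = 0.8182.

Step 4 — take square root: d = √(0.8182) ≈ 0.9045.

d(x, mu) = √(0.8182) ≈ 0.9045


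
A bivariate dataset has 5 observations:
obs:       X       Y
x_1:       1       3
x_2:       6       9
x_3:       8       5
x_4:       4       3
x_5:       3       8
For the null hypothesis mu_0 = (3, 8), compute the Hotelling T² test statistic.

Step 1 — sample mean vector:
  mean(X) = (1 + 6 + 8 + 4 + 3) / 5 = 22/5 = 4.4
  mean(Y) = (3 + 9 + 5 + 3 + 8) / 5 = 28/5 = 5.6
  x̄ = (4.4, 5.6),  deviation x̄ - mu_0 = (4.4, 5.6) - (3, 8) = (1.4, -2.4).

Step 2 — sample covariance matrix, S[i,j] = (1/(n-1)) · Σ_k (x_{k,i} - mean_i) · (x_{k,j} - mean_j), divisor n-1 = 4:
  S[X,X] = ((-3.4)·(-3.4) + (1.6)·(1.6) + (3.6)·(3.6) + (-0.4)·(-0.4) + (-1.4)·(-1.4)) / 4 = 29.2/4 = 7.3
  S[X,Y] = ((-3.4)·(-2.6) + (1.6)·(3.4) + (3.6)·(-0.6) + (-0.4)·(-2.6) + (-1.4)·(2.4)) / 4 = 9.8/4 = 2.45
  S[Y,Y] = ((-2.6)·(-2.6) + (3.4)·(3.4) + (-0.6)·(-0.6) + (-2.6)·(-2.6) + (2.4)·(2.4)) / 4 = 31.2/4 = 7.8
  S = [[7.3, 2.45],
 [2.45, 7.8]].

Step 3 — invert S. det(S) = 7.3·7.8 - (2.45)² = 50.9375.
  S^{-1} = (1/det) · [[d, -b], [-b, a]] = [[0.1531, -0.0481],
 [-0.0481, 0.1433]].

Step 4 — quadratic form (x̄ - mu_0)^T · S^{-1} · (x̄ - mu_0):
  S^{-1} · (x̄ - mu_0) = (0.3298, -0.4113),
  (x̄ - mu_0)^T · [...] = (1.4)·(0.3298) + (-2.4)·(-0.4113) = 1.4488.

Step 5 — scale by n: T² = 5 · 1.4488 = 7.2442.

T² ≈ 7.2442


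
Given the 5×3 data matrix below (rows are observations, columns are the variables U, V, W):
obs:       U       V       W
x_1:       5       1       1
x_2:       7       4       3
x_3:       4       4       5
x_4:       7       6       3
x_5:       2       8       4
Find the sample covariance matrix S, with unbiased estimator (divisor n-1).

Step 1 — column means:
  mean(U) = (5 + 7 + 4 + 7 + 2) / 5 = 25/5 = 5
  mean(V) = (1 + 4 + 4 + 6 + 8) / 5 = 23/5 = 4.6
  mean(W) = (1 + 3 + 5 + 3 + 4) / 5 = 16/5 = 3.2

Step 2 — sample covariance S[i,j] = (1/(n-1)) · Σ_k (x_{k,i} - mean_i) · (x_{k,j} - mean_j), with n-1 = 4.
  S[U,U] = ((0)·(0) + (2)·(2) + (-1)·(-1) + (2)·(2) + (-3)·(-3)) / 4 = 18/4 = 4.5
  S[U,V] = ((0)·(-3.6) + (2)·(-0.6) + (-1)·(-0.6) + (2)·(1.4) + (-3)·(3.4)) / 4 = -8/4 = -2
  S[U,W] = ((0)·(-2.2) + (2)·(-0.2) + (-1)·(1.8) + (2)·(-0.2) + (-3)·(0.8)) / 4 = -5/4 = -1.25
  S[V,V] = ((-3.6)·(-3.6) + (-0.6)·(-0.6) + (-0.6)·(-0.6) + (1.4)·(1.4) + (3.4)·(3.4)) / 4 = 27.2/4 = 6.8
  S[V,W] = ((-3.6)·(-2.2) + (-0.6)·(-0.2) + (-0.6)·(1.8) + (1.4)·(-0.2) + (3.4)·(0.8)) / 4 = 9.4/4 = 2.35
  S[W,W] = ((-2.2)·(-2.2) + (-0.2)·(-0.2) + (1.8)·(1.8) + (-0.2)·(-0.2) + (0.8)·(0.8)) / 4 = 8.8/4 = 2.2

S is symmetric (S[j,i] = S[i,j]). Assembling:

S = [[4.5, -2, -1.25],
 [-2, 6.8, 2.35],
 [-1.25, 2.35, 2.2]]


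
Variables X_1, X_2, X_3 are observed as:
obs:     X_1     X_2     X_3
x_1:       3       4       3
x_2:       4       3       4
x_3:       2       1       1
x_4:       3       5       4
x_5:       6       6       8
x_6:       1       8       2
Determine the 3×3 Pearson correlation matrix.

Step 1 — column means:
  mean(X_1) = (3 + 4 + 2 + 3 + 6 + 1) / 6 = 19/6 = 3.1667
  mean(X_2) = (4 + 3 + 1 + 5 + 6 + 8) / 6 = 27/6 = 4.5
  mean(X_3) = (3 + 4 + 1 + 4 + 8 + 2) / 6 = 22/6 = 3.6667

Step 2 — sample variances and covariances s[i,j] = (1/(n-1)) · Σ_k (x_{k,i} - mean_i) · (x_{k,j} - mean_j), with n-1 = 5:
  s[X_1,X_1] = ((-0.1667)·(-0.1667) + (0.8333)·(0.8333) + (-1.1667)·(-1.1667) + (-0.1667)·(-0.1667) + (2.8333)·(2.8333) + (-2.1667)·(-2.1667)) / 5 = 14.8333/5 = 2.9667
  s[X_1,X_2] = ((-0.1667)·(-0.5) + (0.8333)·(-1.5) + (-1.1667)·(-3.5) + (-0.1667)·(0.5) + (2.8333)·(1.5) + (-2.1667)·(3.5)) / 5 = -0.5/5 = -0.1
  s[X_1,X_3] = ((-0.1667)·(-0.6667) + (0.8333)·(0.3333) + (-1.1667)·(-2.6667) + (-0.1667)·(0.3333) + (2.8333)·(4.3333) + (-2.1667)·(-1.6667)) / 5 = 19.3333/5 = 3.8667
  s[X_2,X_2] = ((-0.5)·(-0.5) + (-1.5)·(-1.5) + (-3.5)·(-3.5) + (0.5)·(0.5) + (1.5)·(1.5) + (3.5)·(3.5)) / 5 = 29.5/5 = 5.9
  s[X_2,X_3] = ((-0.5)·(-0.6667) + (-1.5)·(0.3333) + (-3.5)·(-2.6667) + (0.5)·(0.3333) + (1.5)·(4.3333) + (3.5)·(-1.6667)) / 5 = 10/5 = 2
  s[X_3,X_3] = ((-0.6667)·(-0.6667) + (0.3333)·(0.3333) + (-2.6667)·(-2.6667) + (0.3333)·(0.3333) + (4.3333)·(4.3333) + (-1.6667)·(-1.6667)) / 5 = 29.3333/5 = 5.8667
  Sample standard deviations s_i = √(s[i,i]):
  s(X_1) = √(2.9667) = 1.7224
  s(X_2) = √(5.9) = 2.429
  s(X_3) = √(5.8667) = 2.4221

Step 3 — r_{ij} = s_{ij} / (s_i · s_j):
  r[X_1,X_1] = 1 (diagonal).
  r[X_1,X_2] = -0.1 / (1.7224 · 2.429) = -0.1 / 4.1837 = -0.0239
  r[X_1,X_3] = 3.8667 / (1.7224 · 2.4221) = 3.8667 / 4.1719 = 0.9268
  r[X_2,X_2] = 1 (diagonal).
  r[X_2,X_3] = 2 / (2.429 · 2.4221) = 2 / 5.8833 = 0.3399
  r[X_3,X_3] = 1 (diagonal).

R is symmetric with unit diagonal. Assembling:

R = [[1, -0.0239, 0.9268],
 [-0.0239, 1, 0.3399],
 [0.9268, 0.3399, 1]]


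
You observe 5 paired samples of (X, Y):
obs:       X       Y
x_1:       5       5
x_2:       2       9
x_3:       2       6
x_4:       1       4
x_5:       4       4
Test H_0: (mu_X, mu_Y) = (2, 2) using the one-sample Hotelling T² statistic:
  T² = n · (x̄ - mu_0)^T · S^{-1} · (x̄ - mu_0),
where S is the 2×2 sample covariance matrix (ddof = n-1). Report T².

Step 1 — sample mean vector:
  mean(X) = (5 + 2 + 2 + 1 + 4) / 5 = 14/5 = 2.8
  mean(Y) = (5 + 9 + 6 + 4 + 4) / 5 = 28/5 = 5.6
  x̄ = (2.8, 5.6),  deviation x̄ - mu_0 = (2.8, 5.6) - (2, 2) = (0.8, 3.6).

Step 2 — sample covariance matrix, S[i,j] = (1/(n-1)) · Σ_k (x_{k,i} - mean_i) · (x_{k,j} - mean_j), divisor n-1 = 4:
  S[X,X] = ((2.2)·(2.2) + (-0.8)·(-0.8) + (-0.8)·(-0.8) + (-1.8)·(-1.8) + (1.2)·(1.2)) / 4 = 10.8/4 = 2.7
  S[X,Y] = ((2.2)·(-0.6) + (-0.8)·(3.4) + (-0.8)·(0.4) + (-1.8)·(-1.6) + (1.2)·(-1.6)) / 4 = -3.4/4 = -0.85
  S[Y,Y] = ((-0.6)·(-0.6) + (3.4)·(3.4) + (0.4)·(0.4) + (-1.6)·(-1.6) + (-1.6)·(-1.6)) / 4 = 17.2/4 = 4.3
  S = [[2.7, -0.85],
 [-0.85, 4.3]].

Step 3 — invert S. det(S) = 2.7·4.3 - (-0.85)² = 10.8875.
  S^{-1} = (1/det) · [[d, -b], [-b, a]] = [[0.3949, 0.0781],
 [0.0781, 0.248]].

Step 4 — quadratic form (x̄ - mu_0)^T · S^{-1} · (x̄ - mu_0):
  S^{-1} · (x̄ - mu_0) = (0.597, 0.9552),
  (x̄ - mu_0)^T · [...] = (0.8)·(0.597) + (3.6)·(0.9552) = 3.9164.

Step 5 — scale by n: T² = 5 · 3.9164 = 19.5821.

T² ≈ 19.5821


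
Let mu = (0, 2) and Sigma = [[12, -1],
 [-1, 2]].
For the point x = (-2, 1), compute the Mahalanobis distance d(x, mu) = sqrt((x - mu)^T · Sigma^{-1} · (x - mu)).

Step 1 — centre the observation: (x - mu) = (-2, -1).

Step 2 — invert Sigma. det(Sigma) = 12·2 - (-1)² = 23.
  Sigma^{-1} = (1/det) · [[d, -b], [-b, a]] = [[0.087, 0.0435],
 [0.0435, 0.5217]].

Step 3 — form the quadratic (x - mu)^T · Sigma^{-1} · (x - mu):
  Sigma^{-1} · (x - mu) = (-0.2174, -0.6087).
  (x - mu)^T · [Sigma^{-1} · (x - mu)] = (-2)·(-0.2174) + (-1)·(-0.6087) = 1.0435.

Step 4 — take square root: d = √(1.0435) ≈ 1.0215.

d(x, mu) = √(1.0435) ≈ 1.0215


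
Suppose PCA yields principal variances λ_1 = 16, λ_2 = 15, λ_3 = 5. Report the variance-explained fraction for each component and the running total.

Step 1 — total variance = trace(Sigma) = Σ λ_i = 16 + 15 + 5 = 36.

Step 2 — fraction explained by component i = λ_i / Σ λ:
  PC1: 16/36 = 0.4444
  PC2: 15/36 = 0.4167
  PC3: 5/36 = 0.1389

Step 3 — cumulative fraction after k components = (λ_1 + ... + λ_k) / Σ λ:
  k = 1: 16/36 = 0.4444
  k = 2: (16 + 15)/36 = 31/36 = 0.8611
  k = 3: (16 + 15 + 5)/36 = 36/36 = 1

Summary (fraction, with percent):

explained: PC1 0.4444 (44.44%), PC2 0.4167 (41.67%), PC3 0.1389 (13.89%);  cumulative: 0.4444, 0.8611, 1


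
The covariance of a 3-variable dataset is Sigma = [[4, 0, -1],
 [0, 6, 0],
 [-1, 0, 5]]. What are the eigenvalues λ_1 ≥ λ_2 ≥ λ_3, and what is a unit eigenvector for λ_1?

Step 1 — characteristic polynomial p(λ) = det(λI - Sigma) = λ³ - tr·λ² + c_1·λ - det, where tr = trace, c_1 = sum of the principal 2×2 minors, det = det(Sigma):
  tr = 4 + 6 + 5 = 15,
  c_1 = (4·6 - (0)²) + (4·5 - (-1)²) + (6·5 - (0)²) = 24 + 19 + 30 = 73,
  det = 4·(6·5 - (0)²) - (0)·((0)·5 - (0)·(-1)) + (-1)·((0)·(0) - 6·(-1)) = 4·(30) - (0)·(0) + (-1)·(6) = 114.
  So p(λ) = λ³ - 15λ² + 73λ - 114.
Step 2 — look for an integer root (rational root theorem: any rational root is an integer divisor of 114). Testing λ = 6:
  p(6) = 216 - 540 + 438 - 114 = 0  ✓
  Dividing out (λ - 6): p(λ) = (λ - 6)(λ² - 9λ + 19).
Step 3 — remaining eigenvalues from the quadratic λ² - 9λ + 19 = 0:
  Δ = 9² - 4·19 = 81 - 76 = 5,  λ = (9 ± √5)/2 = (9 ± 2.2361)/2 ≈ 5.618 or 3.382.
  Sorted: λ_1 = 6,  λ_2 = 5.618,  λ_3 = 3.382  (check: sum = 15 = tr ✓).

Step 4 — unit eigenvector for λ_1 = 6: v spans the null space of (Sigma - λ_1 I), whose rows are
  r_1 = (-2, 0, -1),  r_2 = (0, 0, 0),  r_3 = (-1, 0, -1).
  v is orthogonal to every row, so take v ∝ r_1 × r_3 = ((0)·(-1) - (-1)·(0), (-1)·(-1) - (-2)·(-1), (-2)·(0) - (0)·(-1)) = (0, -1, 0).
  Rescale (multiply by -1 so the first nonzero entry is positive): u = (0, 1, 0).
  ||u|| = √((0)² + (1)² + (0)²) = √(1) = 1,  v_1 = u/||u|| ≈ (0, 1, 0) (||v_1|| = 1).

λ_1 = 6,  λ_2 = 5.618,  λ_3 = 3.382;  v_1 ≈ (0, 1, 0)


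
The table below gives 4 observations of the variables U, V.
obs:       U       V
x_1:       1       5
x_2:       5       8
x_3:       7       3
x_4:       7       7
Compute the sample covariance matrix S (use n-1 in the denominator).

Step 1 — column means:
  mean(U) = (1 + 5 + 7 + 7) / 4 = 20/4 = 5
  mean(V) = (5 + 8 + 3 + 7) / 4 = 23/4 = 5.75

Step 2 — sample covariance S[i,j] = (1/(n-1)) · Σ_k (x_{k,i} - mean_i) · (x_{k,j} - mean_j), with n-1 = 3.
  S[U,U] = ((-4)·(-4) + (0)·(0) + (2)·(2) + (2)·(2)) / 3 = 24/3 = 8
  S[U,V] = ((-4)·(-0.75) + (0)·(2.25) + (2)·(-2.75) + (2)·(1.25)) / 3 = 0/3 = 0
  S[V,V] = ((-0.75)·(-0.75) + (2.25)·(2.25) + (-2.75)·(-2.75) + (1.25)·(1.25)) / 3 = 14.75/3 = 4.9167

S is symmetric (S[j,i] = S[i,j]). Assembling:

S = [[8, 0],
 [0, 4.9167]]


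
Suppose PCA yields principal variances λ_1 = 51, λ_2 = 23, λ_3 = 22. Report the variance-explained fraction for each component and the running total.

Step 1 — total variance = trace(Sigma) = Σ λ_i = 51 + 23 + 22 = 96.

Step 2 — fraction explained by component i = λ_i / Σ λ:
  PC1: 51/96 = 0.5312
  PC2: 23/96 = 0.2396
  PC3: 22/96 = 0.2292

Step 3 — cumulative fraction after k components = (λ_1 + ... + λ_k) / Σ λ:
  k = 1: 51/96 = 0.5312
  k = 2: (51 + 23)/96 = 74/96 = 0.7708
  k = 3: (51 + 23 + 22)/96 = 96/96 = 1

Summary (fraction, with percent):

explained: PC1 0.5312 (53.12%), PC2 0.2396 (23.96%), PC3 0.2292 (22.92%);  cumulative: 0.5312, 0.7708, 1


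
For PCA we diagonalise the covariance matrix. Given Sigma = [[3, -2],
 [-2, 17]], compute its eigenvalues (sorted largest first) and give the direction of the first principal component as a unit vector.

Step 1 — characteristic polynomial of 2×2 Sigma:
  det(Sigma - λI) = λ² - trace · λ + det = 0.
  trace = 3 + 17 = 20, det = 3·17 - (-2)² = 47.
Step 2 — discriminant:
  Δ = trace² - 4·det = 400 - 188 = 212.
Step 3 — eigenvalues:
  λ = (trace ± √Δ)/2 = (20 ± 14.5602)/2,
  λ_1 = 17.2801,  λ_2 = 2.7199.

Step 4 — unit eigenvector for λ_1: solve (Sigma - λ_1 I)v = 0. First row:
  (3 - 17.2801)·v_x + (-2)·v_y = 0, i.e. (-14.2801)·v_x + (-2)·v_y = 0,
  so v ∝ (b, λ_1 - a) = (-2, 14.2801); multiply by -1 so the first entry is positive: u = (2, -14.2801).
  ||u|| = √((2)² + (-14.2801)²) = √(207.9215) ≈ 14.4195,
  v_1 = u/||u|| ≈ (0.1387, -0.9903) (||v_1|| = 1).

λ_1 = 17.2801,  λ_2 = 2.7199;  v_1 ≈ (0.1387, -0.9903)


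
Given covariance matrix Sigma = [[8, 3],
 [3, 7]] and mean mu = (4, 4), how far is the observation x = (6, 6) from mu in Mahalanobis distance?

Step 1 — centre the observation: (x - mu) = (2, 2).

Step 2 — invert Sigma. det(Sigma) = 8·7 - (3)² = 47.
  Sigma^{-1} = (1/det) · [[d, -b], [-b, a]] = [[0.1489, -0.0638],
 [-0.0638, 0.1702]].

Step 3 — form the quadratic (x - mu)^T · Sigma^{-1} · (x - mu):
  Sigma^{-1} · (x - mu) = (0.1702, 0.2128).
  (x - mu)^T · [Sigma^{-1} · (x - mu)] = (2)·(0.1702) + (2)·(0.2128) = 0.766.

Step 4 — take square root: d = √(0.766) ≈ 0.8752.

d(x, mu) = √(0.766) ≈ 0.8752


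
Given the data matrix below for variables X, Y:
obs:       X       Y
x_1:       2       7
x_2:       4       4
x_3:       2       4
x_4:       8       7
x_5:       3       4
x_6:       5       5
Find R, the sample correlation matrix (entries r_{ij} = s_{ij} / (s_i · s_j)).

Step 1 — column means:
  mean(X) = (2 + 4 + 2 + 8 + 3 + 5) / 6 = 24/6 = 4
  mean(Y) = (7 + 4 + 4 + 7 + 4 + 5) / 6 = 31/6 = 5.1667

Step 2 — sample variances and covariances s[i,j] = (1/(n-1)) · Σ_k (x_{k,i} - mean_i) · (x_{k,j} - mean_j), with n-1 = 5:
  s[X,X] = ((-2)·(-2) + (0)·(0) + (-2)·(-2) + (4)·(4) + (-1)·(-1) + (1)·(1)) / 5 = 26/5 = 5.2
  s[X,Y] = ((-2)·(1.8333) + (0)·(-1.1667) + (-2)·(-1.1667) + (4)·(1.8333) + (-1)·(-1.1667) + (1)·(-0.1667)) / 5 = 7/5 = 1.4
  s[Y,Y] = ((1.8333)·(1.8333) + (-1.1667)·(-1.1667) + (-1.1667)·(-1.1667) + (1.8333)·(1.8333) + (-1.1667)·(-1.1667) + (-0.1667)·(-0.1667)) / 5 = 10.8333/5 = 2.1667
  Sample standard deviations s_i = √(s[i,i]):
  s(X) = √(5.2) = 2.2804
  s(Y) = √(2.1667) = 1.472

Step 3 — r_{ij} = s_{ij} / (s_i · s_j):
  r[X,X] = 1 (diagonal).
  r[X,Y] = 1.4 / (2.2804 · 1.472) = 1.4 / 3.3566 = 0.4171
  r[Y,Y] = 1 (diagonal).

R is symmetric with unit diagonal. Assembling:

R = [[1, 0.4171],
 [0.4171, 1]]


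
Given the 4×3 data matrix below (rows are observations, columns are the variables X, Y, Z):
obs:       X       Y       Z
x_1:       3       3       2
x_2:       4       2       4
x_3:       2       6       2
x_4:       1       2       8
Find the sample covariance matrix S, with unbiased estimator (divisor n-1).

Step 1 — column means:
  mean(X) = (3 + 4 + 2 + 1) / 4 = 10/4 = 2.5
  mean(Y) = (3 + 2 + 6 + 2) / 4 = 13/4 = 3.25
  mean(Z) = (2 + 4 + 2 + 8) / 4 = 16/4 = 4

Step 2 — sample covariance S[i,j] = (1/(n-1)) · Σ_k (x_{k,i} - mean_i) · (x_{k,j} - mean_j), with n-1 = 3.
  S[X,X] = ((0.5)·(0.5) + (1.5)·(1.5) + (-0.5)·(-0.5) + (-1.5)·(-1.5)) / 3 = 5/3 = 1.6667
  S[X,Y] = ((0.5)·(-0.25) + (1.5)·(-1.25) + (-0.5)·(2.75) + (-1.5)·(-1.25)) / 3 = -1.5/3 = -0.5
  S[X,Z] = ((0.5)·(-2) + (1.5)·(0) + (-0.5)·(-2) + (-1.5)·(4)) / 3 = -6/3 = -2
  S[Y,Y] = ((-0.25)·(-0.25) + (-1.25)·(-1.25) + (2.75)·(2.75) + (-1.25)·(-1.25)) / 3 = 10.75/3 = 3.5833
  S[Y,Z] = ((-0.25)·(-2) + (-1.25)·(0) + (2.75)·(-2) + (-1.25)·(4)) / 3 = -10/3 = -3.3333
  S[Z,Z] = ((-2)·(-2) + (0)·(0) + (-2)·(-2) + (4)·(4)) / 3 = 24/3 = 8

S is symmetric (S[j,i] = S[i,j]). Assembling:

S = [[1.6667, -0.5, -2],
 [-0.5, 3.5833, -3.3333],
 [-2, -3.3333, 8]]


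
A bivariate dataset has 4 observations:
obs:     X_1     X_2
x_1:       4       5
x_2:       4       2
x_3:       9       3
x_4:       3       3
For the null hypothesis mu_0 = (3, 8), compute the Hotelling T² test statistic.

Step 1 — sample mean vector:
  mean(X_1) = (4 + 4 + 9 + 3) / 4 = 20/4 = 5
  mean(X_2) = (5 + 2 + 3 + 3) / 4 = 13/4 = 3.25
  x̄ = (5, 3.25),  deviation x̄ - mu_0 = (5, 3.25) - (3, 8) = (2, -4.75).

Step 2 — sample covariance matrix, S[i,j] = (1/(n-1)) · Σ_k (x_{k,i} - mean_i) · (x_{k,j} - mean_j), divisor n-1 = 3:
  S[X_1,X_1] = ((-1)·(-1) + (-1)·(-1) + (4)·(4) + (-2)·(-2)) / 3 = 22/3 = 7.3333
  S[X_1,X_2] = ((-1)·(1.75) + (-1)·(-1.25) + (4)·(-0.25) + (-2)·(-0.25)) / 3 = -1/3 = -0.3333
  S[X_2,X_2] = ((1.75)·(1.75) + (-1.25)·(-1.25) + (-0.25)·(-0.25) + (-0.25)·(-0.25)) / 3 = 4.75/3 = 1.5833
  S = [[7.3333, -0.3333],
 [-0.3333, 1.5833]].

Step 3 — invert S. det(S) = 7.3333·1.5833 - (-0.3333)² = 11.5.
  S^{-1} = (1/det) · [[d, -b], [-b, a]] = [[0.1377, 0.029],
 [0.029, 0.6377]].

Step 4 — quadratic form (x̄ - mu_0)^T · S^{-1} · (x̄ - mu_0):
  S^{-1} · (x̄ - mu_0) = (0.1377, -2.971),
  (x̄ - mu_0)^T · [...] = (2)·(0.1377) + (-4.75)·(-2.971) = 14.3877.

Step 5 — scale by n: T² = 4 · 14.3877 = 57.5507.

T² ≈ 57.5507


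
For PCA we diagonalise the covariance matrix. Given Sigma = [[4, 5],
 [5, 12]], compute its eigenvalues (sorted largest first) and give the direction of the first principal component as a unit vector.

Step 1 — characteristic polynomial of 2×2 Sigma:
  det(Sigma - λI) = λ² - trace · λ + det = 0.
  trace = 4 + 12 = 16, det = 4·12 - (5)² = 23.
Step 2 — discriminant:
  Δ = trace² - 4·det = 256 - 92 = 164.
Step 3 — eigenvalues:
  λ = (trace ± √Δ)/2 = (16 ± 12.8062)/2,
  λ_1 = 14.4031,  λ_2 = 1.5969.

Step 4 — unit eigenvector for λ_1: solve (Sigma - λ_1 I)v = 0. First row:
  (4 - 14.4031)·v_x + (5)·v_y = 0, i.e. (-10.4031)·v_x + (5)·v_y = 0,
  so v ∝ (b, λ_1 - a) = (5, 10.4031) = u.
  ||u|| = √((5)² + (10.4031)²) = √(133.225) ≈ 11.5423,
  v_1 = u/||u|| ≈ (0.4332, 0.9013) (||v_1|| = 1).

λ_1 = 14.4031,  λ_2 = 1.5969;  v_1 ≈ (0.4332, 0.9013)


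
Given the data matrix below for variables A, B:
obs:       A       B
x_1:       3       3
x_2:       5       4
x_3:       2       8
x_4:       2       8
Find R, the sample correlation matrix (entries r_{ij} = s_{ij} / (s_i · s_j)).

Step 1 — column means:
  mean(A) = (3 + 5 + 2 + 2) / 4 = 12/4 = 3
  mean(B) = (3 + 4 + 8 + 8) / 4 = 23/4 = 5.75

Step 2 — sample variances and covariances s[i,j] = (1/(n-1)) · Σ_k (x_{k,i} - mean_i) · (x_{k,j} - mean_j), with n-1 = 3:
  s[A,A] = ((0)·(0) + (2)·(2) + (-1)·(-1) + (-1)·(-1)) / 3 = 6/3 = 2
  s[A,B] = ((0)·(-2.75) + (2)·(-1.75) + (-1)·(2.25) + (-1)·(2.25)) / 3 = -8/3 = -2.6667
  s[B,B] = ((-2.75)·(-2.75) + (-1.75)·(-1.75) + (2.25)·(2.25) + (2.25)·(2.25)) / 3 = 20.75/3 = 6.9167
  Sample standard deviations s_i = √(s[i,i]):
  s(A) = √(2) = 1.4142
  s(B) = √(6.9167) = 2.63

Step 3 — r_{ij} = s_{ij} / (s_i · s_j):
  r[A,A] = 1 (diagonal).
  r[A,B] = -2.6667 / (1.4142 · 2.63) = -2.6667 / 3.7193 = -0.717
  r[B,B] = 1 (diagonal).

R is symmetric with unit diagonal. Assembling:

R = [[1, -0.717],
 [-0.717, 1]]


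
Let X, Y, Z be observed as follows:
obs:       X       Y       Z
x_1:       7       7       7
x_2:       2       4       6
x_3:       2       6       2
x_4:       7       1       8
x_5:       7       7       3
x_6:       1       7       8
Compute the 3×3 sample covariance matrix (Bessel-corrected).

Step 1 — column means:
  mean(X) = (7 + 2 + 2 + 7 + 7 + 1) / 6 = 26/6 = 4.3333
  mean(Y) = (7 + 4 + 6 + 1 + 7 + 7) / 6 = 32/6 = 5.3333
  mean(Z) = (7 + 6 + 2 + 8 + 3 + 8) / 6 = 34/6 = 5.6667

Step 2 — sample covariance S[i,j] = (1/(n-1)) · Σ_k (x_{k,i} - mean_i) · (x_{k,j} - mean_j), with n-1 = 5.
  S[X,X] = ((2.6667)·(2.6667) + (-2.3333)·(-2.3333) + (-2.3333)·(-2.3333) + (2.6667)·(2.6667) + (2.6667)·(2.6667) + (-3.3333)·(-3.3333)) / 5 = 43.3333/5 = 8.6667
  S[X,Y] = ((2.6667)·(1.6667) + (-2.3333)·(-1.3333) + (-2.3333)·(0.6667) + (2.6667)·(-4.3333) + (2.6667)·(1.6667) + (-3.3333)·(1.6667)) / 5 = -6.6667/5 = -1.3333
  S[X,Z] = ((2.6667)·(1.3333) + (-2.3333)·(0.3333) + (-2.3333)·(-3.6667) + (2.6667)·(2.3333) + (2.6667)·(-2.6667) + (-3.3333)·(2.3333)) / 5 = 2.6667/5 = 0.5333
  S[Y,Y] = ((1.6667)·(1.6667) + (-1.3333)·(-1.3333) + (0.6667)·(0.6667) + (-4.3333)·(-4.3333) + (1.6667)·(1.6667) + (1.6667)·(1.6667)) / 5 = 29.3333/5 = 5.8667
  S[Y,Z] = ((1.6667)·(1.3333) + (-1.3333)·(0.3333) + (0.6667)·(-3.6667) + (-4.3333)·(2.3333) + (1.6667)·(-2.6667) + (1.6667)·(2.3333)) / 5 = -11.3333/5 = -2.2667
  S[Z,Z] = ((1.3333)·(1.3333) + (0.3333)·(0.3333) + (-3.6667)·(-3.6667) + (2.3333)·(2.3333) + (-2.6667)·(-2.6667) + (2.3333)·(2.3333)) / 5 = 33.3333/5 = 6.6667

S is symmetric (S[j,i] = S[i,j]). Assembling:

S = [[8.6667, -1.3333, 0.5333],
 [-1.3333, 5.8667, -2.2667],
 [0.5333, -2.2667, 6.6667]]


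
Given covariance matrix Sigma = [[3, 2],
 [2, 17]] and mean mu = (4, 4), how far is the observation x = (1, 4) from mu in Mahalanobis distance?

Step 1 — centre the observation: (x - mu) = (-3, 0).

Step 2 — invert Sigma. det(Sigma) = 3·17 - (2)² = 47.
  Sigma^{-1} = (1/det) · [[d, -b], [-b, a]] = [[0.3617, -0.0426],
 [-0.0426, 0.0638]].

Step 3 — form the quadratic (x - mu)^T · Sigma^{-1} · (x - mu):
  Sigma^{-1} · (x - mu) = (-1.0851, 0.1277).
  (x - mu)^T · [Sigma^{-1} · (x - mu)] = (-3)·(-1.0851) + (0)·(0.1277) = 3.2553.

Step 4 — take square root: d = √(3.2553) ≈ 1.8043.

d(x, mu) = √(3.2553) ≈ 1.8043


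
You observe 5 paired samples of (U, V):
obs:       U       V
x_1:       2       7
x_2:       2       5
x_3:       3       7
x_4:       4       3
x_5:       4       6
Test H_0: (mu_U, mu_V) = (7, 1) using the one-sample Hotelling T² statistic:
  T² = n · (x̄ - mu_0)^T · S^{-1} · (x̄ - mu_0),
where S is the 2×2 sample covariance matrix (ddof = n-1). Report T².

Step 1 — sample mean vector:
  mean(U) = (2 + 2 + 3 + 4 + 4) / 5 = 15/5 = 3
  mean(V) = (7 + 5 + 7 + 3 + 6) / 5 = 28/5 = 5.6
  x̄ = (3, 5.6),  deviation x̄ - mu_0 = (3, 5.6) - (7, 1) = (-4, 4.6).

Step 2 — sample covariance matrix, S[i,j] = (1/(n-1)) · Σ_k (x_{k,i} - mean_i) · (x_{k,j} - mean_j), divisor n-1 = 4:
  S[U,U] = ((-1)·(-1) + (-1)·(-1) + (0)·(0) + (1)·(1) + (1)·(1)) / 4 = 4/4 = 1
  S[U,V] = ((-1)·(1.4) + (-1)·(-0.6) + (0)·(1.4) + (1)·(-2.6) + (1)·(0.4)) / 4 = -3/4 = -0.75
  S[V,V] = ((1.4)·(1.4) + (-0.6)·(-0.6) + (1.4)·(1.4) + (-2.6)·(-2.6) + (0.4)·(0.4)) / 4 = 11.2/4 = 2.8
  S = [[1, -0.75],
 [-0.75, 2.8]].

Step 3 — invert S. det(S) = 1·2.8 - (-0.75)² = 2.2375.
  S^{-1} = (1/det) · [[d, -b], [-b, a]] = [[1.2514, 0.3352],
 [0.3352, 0.4469]].

Step 4 — quadratic form (x̄ - mu_0)^T · S^{-1} · (x̄ - mu_0):
  S^{-1} · (x̄ - mu_0) = (-3.4637, 0.7151),
  (x̄ - mu_0)^T · [...] = (-4)·(-3.4637) + (4.6)·(0.7151) = 17.1441.

Step 5 — scale by n: T² = 5 · 17.1441 = 85.7207.

T² ≈ 85.7207


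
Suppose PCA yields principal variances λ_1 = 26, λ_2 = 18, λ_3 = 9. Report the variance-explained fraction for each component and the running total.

Step 1 — total variance = trace(Sigma) = Σ λ_i = 26 + 18 + 9 = 53.

Step 2 — fraction explained by component i = λ_i / Σ λ:
  PC1: 26/53 = 0.4906
  PC2: 18/53 = 0.3396
  PC3: 9/53 = 0.1698

Step 3 — cumulative fraction after k components = (λ_1 + ... + λ_k) / Σ λ:
  k = 1: 26/53 = 0.4906
  k = 2: (26 + 18)/53 = 44/53 = 0.8302
  k = 3: (26 + 18 + 9)/53 = 53/53 = 1

Summary (fraction, with percent):

explained: PC1 0.4906 (49.06%), PC2 0.3396 (33.96%), PC3 0.1698 (16.98%);  cumulative: 0.4906, 0.8302, 1


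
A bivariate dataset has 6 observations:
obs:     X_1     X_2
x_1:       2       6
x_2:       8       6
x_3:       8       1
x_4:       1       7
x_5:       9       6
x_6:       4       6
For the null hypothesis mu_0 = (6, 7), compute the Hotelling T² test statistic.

Step 1 — sample mean vector:
  mean(X_1) = (2 + 8 + 8 + 1 + 9 + 4) / 6 = 32/6 = 5.3333
  mean(X_2) = (6 + 6 + 1 + 7 + 6 + 6) / 6 = 32/6 = 5.3333
  x̄ = (5.3333, 5.3333),  deviation x̄ - mu_0 = (5.3333, 5.3333) - (6, 7) = (-0.6667, -1.6667).

Step 2 — sample covariance matrix, S[i,j] = (1/(n-1)) · Σ_k (x_{k,i} - mean_i) · (x_{k,j} - mean_j), divisor n-1 = 5:
  S[X_1,X_1] = ((-3.3333)·(-3.3333) + (2.6667)·(2.6667) + (2.6667)·(2.6667) + (-4.3333)·(-4.3333) + (3.6667)·(3.6667) + (-1.3333)·(-1.3333)) / 5 = 59.3333/5 = 11.8667
  S[X_1,X_2] = ((-3.3333)·(0.6667) + (2.6667)·(0.6667) + (2.6667)·(-4.3333) + (-4.3333)·(1.6667) + (3.6667)·(0.6667) + (-1.3333)·(0.6667)) / 5 = -17.6667/5 = -3.5333
  S[X_2,X_2] = ((0.6667)·(0.6667) + (0.6667)·(0.6667) + (-4.3333)·(-4.3333) + (1.6667)·(1.6667) + (0.6667)·(0.6667) + (0.6667)·(0.6667)) / 5 = 23.3333/5 = 4.6667
  S = [[11.8667, -3.5333],
 [-3.5333, 4.6667]].

Step 3 — invert S. det(S) = 11.8667·4.6667 - (-3.5333)² = 42.8933.
  S^{-1} = (1/det) · [[d, -b], [-b, a]] = [[0.1088, 0.0824],
 [0.0824, 0.2767]].

Step 4 — quadratic form (x̄ - mu_0)^T · S^{-1} · (x̄ - mu_0):
  S^{-1} · (x̄ - mu_0) = (-0.2098, -0.516),
  (x̄ - mu_0)^T · [...] = (-0.6667)·(-0.2098) + (-1.6667)·(-0.516) = 0.9999.

Step 5 — scale by n: T² = 6 · 0.9999 = 5.9994.

T² ≈ 5.9994


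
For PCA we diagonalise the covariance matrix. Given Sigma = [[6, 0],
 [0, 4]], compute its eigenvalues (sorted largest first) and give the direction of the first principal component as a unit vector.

Step 1 — characteristic polynomial of 2×2 Sigma:
  det(Sigma - λI) = λ² - trace · λ + det = 0.
  trace = 6 + 4 = 10, det = 6·4 - (0)² = 24.
Step 2 — discriminant:
  Δ = trace² - 4·det = 100 - 96 = 4.
Step 3 — eigenvalues:
  λ = (trace ± √Δ)/2 = (10 ± 2)/2,
  λ_1 = 6,  λ_2 = 4.

Step 4 — unit eigenvector for λ_1: Sigma is diagonal, so its eigenvectors are the coordinate axes. λ_1 = 6 is the diagonal entry on the first coordinate axis, hence
  v_1 = (1, 0) (||v_1|| = 1).

λ_1 = 6,  λ_2 = 4;  v_1 ≈ (1, 0)


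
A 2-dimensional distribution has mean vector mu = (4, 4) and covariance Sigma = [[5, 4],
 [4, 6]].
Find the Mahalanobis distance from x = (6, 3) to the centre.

Step 1 — centre the observation: (x - mu) = (2, -1).

Step 2 — invert Sigma. det(Sigma) = 5·6 - (4)² = 14.
  Sigma^{-1} = (1/det) · [[d, -b], [-b, a]] = [[0.4286, -0.2857],
 [-0.2857, 0.3571]].

Step 3 — form the quadratic (x - mu)^T · Sigma^{-1} · (x - mu):
  Sigma^{-1} · (x - mu) = (1.1429, -0.9286).
  (x - mu)^T · [Sigma^{-1} · (x - mu)] = (2)·(1.1429) + (-1)·(-0.9286) = 3.2143.

Step 4 — take square root: d = √(3.2143) ≈ 1.7928.

d(x, mu) = √(3.2143) ≈ 1.7928


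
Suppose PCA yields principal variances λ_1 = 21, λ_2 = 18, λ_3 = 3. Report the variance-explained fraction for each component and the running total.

Step 1 — total variance = trace(Sigma) = Σ λ_i = 21 + 18 + 3 = 42.

Step 2 — fraction explained by component i = λ_i / Σ λ:
  PC1: 21/42 = 0.5
  PC2: 18/42 = 0.4286
  PC3: 3/42 = 0.0714

Step 3 — cumulative fraction after k components = (λ_1 + ... + λ_k) / Σ λ:
  k = 1: 21/42 = 0.5
  k = 2: (21 + 18)/42 = 39/42 = 0.9286
  k = 3: (21 + 18 + 3)/42 = 42/42 = 1

Summary (fraction, with percent):

explained: PC1 0.5 (50%), PC2 0.4286 (42.86%), PC3 0.0714 (7.14%);  cumulative: 0.5, 0.9286, 1


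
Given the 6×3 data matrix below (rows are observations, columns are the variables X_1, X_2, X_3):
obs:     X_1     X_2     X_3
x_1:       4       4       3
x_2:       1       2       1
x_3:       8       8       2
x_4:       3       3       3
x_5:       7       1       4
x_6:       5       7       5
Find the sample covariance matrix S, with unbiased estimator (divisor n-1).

Step 1 — column means:
  mean(X_1) = (4 + 1 + 8 + 3 + 7 + 5) / 6 = 28/6 = 4.6667
  mean(X_2) = (4 + 2 + 8 + 3 + 1 + 7) / 6 = 25/6 = 4.1667
  mean(X_3) = (3 + 1 + 2 + 3 + 4 + 5) / 6 = 18/6 = 3

Step 2 — sample covariance S[i,j] = (1/(n-1)) · Σ_k (x_{k,i} - mean_i) · (x_{k,j} - mean_j), with n-1 = 5.
  S[X_1,X_1] = ((-0.6667)·(-0.6667) + (-3.6667)·(-3.6667) + (3.3333)·(3.3333) + (-1.6667)·(-1.6667) + (2.3333)·(2.3333) + (0.3333)·(0.3333)) / 5 = 33.3333/5 = 6.6667
  S[X_1,X_2] = ((-0.6667)·(-0.1667) + (-3.6667)·(-2.1667) + (3.3333)·(3.8333) + (-1.6667)·(-1.1667) + (2.3333)·(-3.1667) + (0.3333)·(2.8333)) / 5 = 16.3333/5 = 3.2667
  S[X_1,X_3] = ((-0.6667)·(0) + (-3.6667)·(-2) + (3.3333)·(-1) + (-1.6667)·(0) + (2.3333)·(1) + (0.3333)·(2)) / 5 = 7/5 = 1.4
  S[X_2,X_2] = ((-0.1667)·(-0.1667) + (-2.1667)·(-2.1667) + (3.8333)·(3.8333) + (-1.1667)·(-1.1667) + (-3.1667)·(-3.1667) + (2.8333)·(2.8333)) / 5 = 38.8333/5 = 7.7667
  S[X_2,X_3] = ((-0.1667)·(0) + (-2.1667)·(-2) + (3.8333)·(-1) + (-1.1667)·(0) + (-3.1667)·(1) + (2.8333)·(2)) / 5 = 3/5 = 0.6
  S[X_3,X_3] = ((0)·(0) + (-2)·(-2) + (-1)·(-1) + (0)·(0) + (1)·(1) + (2)·(2)) / 5 = 10/5 = 2

S is symmetric (S[j,i] = S[i,j]). Assembling:

S = [[6.6667, 3.2667, 1.4],
 [3.2667, 7.7667, 0.6],
 [1.4, 0.6, 2]]


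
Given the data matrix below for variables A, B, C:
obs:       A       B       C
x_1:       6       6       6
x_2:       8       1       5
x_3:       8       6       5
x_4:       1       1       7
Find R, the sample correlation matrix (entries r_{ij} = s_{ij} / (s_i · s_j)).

Step 1 — column means:
  mean(A) = (6 + 8 + 8 + 1) / 4 = 23/4 = 5.75
  mean(B) = (6 + 1 + 6 + 1) / 4 = 14/4 = 3.5
  mean(C) = (6 + 5 + 5 + 7) / 4 = 23/4 = 5.75

Step 2 — sample variances and covariances s[i,j] = (1/(n-1)) · Σ_k (x_{k,i} - mean_i) · (x_{k,j} - mean_j), with n-1 = 3:
  s[A,A] = ((0.25)·(0.25) + (2.25)·(2.25) + (2.25)·(2.25) + (-4.75)·(-4.75)) / 3 = 32.75/3 = 10.9167
  s[A,B] = ((0.25)·(2.5) + (2.25)·(-2.5) + (2.25)·(2.5) + (-4.75)·(-2.5)) / 3 = 12.5/3 = 4.1667
  s[A,C] = ((0.25)·(0.25) + (2.25)·(-0.75) + (2.25)·(-0.75) + (-4.75)·(1.25)) / 3 = -9.25/3 = -3.0833
  s[B,B] = ((2.5)·(2.5) + (-2.5)·(-2.5) + (2.5)·(2.5) + (-2.5)·(-2.5)) / 3 = 25/3 = 8.3333
  s[B,C] = ((2.5)·(0.25) + (-2.5)·(-0.75) + (2.5)·(-0.75) + (-2.5)·(1.25)) / 3 = -2.5/3 = -0.8333
  s[C,C] = ((0.25)·(0.25) + (-0.75)·(-0.75) + (-0.75)·(-0.75) + (1.25)·(1.25)) / 3 = 2.75/3 = 0.9167
  Sample standard deviations s_i = √(s[i,i]):
  s(A) = √(10.9167) = 3.304
  s(B) = √(8.3333) = 2.8868
  s(C) = √(0.9167) = 0.9574

Step 3 — r_{ij} = s_{ij} / (s_i · s_j):
  r[A,A] = 1 (diagonal).
  r[A,B] = 4.1667 / (3.304 · 2.8868) = 4.1667 / 9.5379 = 0.4369
  r[A,C] = -3.0833 / (3.304 · 0.9574) = -3.0833 / 3.1634 = -0.9747
  r[B,B] = 1 (diagonal).
  r[B,C] = -0.8333 / (2.8868 · 0.9574) = -0.8333 / 2.7639 = -0.3015
  r[C,C] = 1 (diagonal).

R is symmetric with unit diagonal. Assembling:

R = [[1, 0.4369, -0.9747],
 [0.4369, 1, -0.3015],
 [-0.9747, -0.3015, 1]]


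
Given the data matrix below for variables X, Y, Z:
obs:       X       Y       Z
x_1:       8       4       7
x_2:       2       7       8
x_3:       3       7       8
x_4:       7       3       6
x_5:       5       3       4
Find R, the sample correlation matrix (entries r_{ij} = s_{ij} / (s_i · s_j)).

Step 1 — column means:
  mean(X) = (8 + 2 + 3 + 7 + 5) / 5 = 25/5 = 5
  mean(Y) = (4 + 7 + 7 + 3 + 3) / 5 = 24/5 = 4.8
  mean(Z) = (7 + 8 + 8 + 6 + 4) / 5 = 33/5 = 6.6

Step 2 — sample variances and covariances s[i,j] = (1/(n-1)) · Σ_k (x_{k,i} - mean_i) · (x_{k,j} - mean_j), with n-1 = 4:
  s[X,X] = ((3)·(3) + (-3)·(-3) + (-2)·(-2) + (2)·(2) + (0)·(0)) / 4 = 26/4 = 6.5
  s[X,Y] = ((3)·(-0.8) + (-3)·(2.2) + (-2)·(2.2) + (2)·(-1.8) + (0)·(-1.8)) / 4 = -17/4 = -4.25
  s[X,Z] = ((3)·(0.4) + (-3)·(1.4) + (-2)·(1.4) + (2)·(-0.6) + (0)·(-2.6)) / 4 = -7/4 = -1.75
  s[Y,Y] = ((-0.8)·(-0.8) + (2.2)·(2.2) + (2.2)·(2.2) + (-1.8)·(-1.8) + (-1.8)·(-1.8)) / 4 = 16.8/4 = 4.2
  s[Y,Z] = ((-0.8)·(0.4) + (2.2)·(1.4) + (2.2)·(1.4) + (-1.8)·(-0.6) + (-1.8)·(-2.6)) / 4 = 11.6/4 = 2.9
  s[Z,Z] = ((0.4)·(0.4) + (1.4)·(1.4) + (1.4)·(1.4) + (-0.6)·(-0.6) + (-2.6)·(-2.6)) / 4 = 11.2/4 = 2.8
  Sample standard deviations s_i = √(s[i,i]):
  s(X) = √(6.5) = 2.5495
  s(Y) = √(4.2) = 2.0494
  s(Z) = √(2.8) = 1.6733

Step 3 — r_{ij} = s_{ij} / (s_i · s_j):
  r[X,X] = 1 (diagonal).
  r[X,Y] = -4.25 / (2.5495 · 2.0494) = -4.25 / 5.2249 = -0.8134
  r[X,Z] = -1.75 / (2.5495 · 1.6733) = -1.75 / 4.2661 = -0.4102
  r[Y,Y] = 1 (diagonal).
  r[Y,Z] = 2.9 / (2.0494 · 1.6733) = 2.9 / 3.4293 = 0.8457
  r[Z,Z] = 1 (diagonal).

R is symmetric with unit diagonal. Assembling:

R = [[1, -0.8134, -0.4102],
 [-0.8134, 1, 0.8457],
 [-0.4102, 0.8457, 1]]


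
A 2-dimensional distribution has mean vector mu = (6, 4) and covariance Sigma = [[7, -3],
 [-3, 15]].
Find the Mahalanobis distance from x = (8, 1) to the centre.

Step 1 — centre the observation: (x - mu) = (2, -3).

Step 2 — invert Sigma. det(Sigma) = 7·15 - (-3)² = 96.
  Sigma^{-1} = (1/det) · [[d, -b], [-b, a]] = [[0.1562, 0.0312],
 [0.0312, 0.0729]].

Step 3 — form the quadratic (x - mu)^T · Sigma^{-1} · (x - mu):
  Sigma^{-1} · (x - mu) = (0.2188, -0.1562).
  (x - mu)^T · [Sigma^{-1} · (x - mu)] = (2)·(0.2188) + (-3)·(-0.1562) = 0.9062.

Step 4 — take square root: d = √(0.9062) ≈ 0.952.

d(x, mu) = √(0.9062) ≈ 0.952


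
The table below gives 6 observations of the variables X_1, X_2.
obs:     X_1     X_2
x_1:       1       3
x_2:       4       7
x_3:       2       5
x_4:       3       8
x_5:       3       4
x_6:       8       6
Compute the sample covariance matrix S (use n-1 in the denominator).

Step 1 — column means:
  mean(X_1) = (1 + 4 + 2 + 3 + 3 + 8) / 6 = 21/6 = 3.5
  mean(X_2) = (3 + 7 + 5 + 8 + 4 + 6) / 6 = 33/6 = 5.5

Step 2 — sample covariance S[i,j] = (1/(n-1)) · Σ_k (x_{k,i} - mean_i) · (x_{k,j} - mean_j), with n-1 = 5.
  S[X_1,X_1] = ((-2.5)·(-2.5) + (0.5)·(0.5) + (-1.5)·(-1.5) + (-0.5)·(-0.5) + (-0.5)·(-0.5) + (4.5)·(4.5)) / 5 = 29.5/5 = 5.9
  S[X_1,X_2] = ((-2.5)·(-2.5) + (0.5)·(1.5) + (-1.5)·(-0.5) + (-0.5)·(2.5) + (-0.5)·(-1.5) + (4.5)·(0.5)) / 5 = 9.5/5 = 1.9
  S[X_2,X_2] = ((-2.5)·(-2.5) + (1.5)·(1.5) + (-0.5)·(-0.5) + (2.5)·(2.5) + (-1.5)·(-1.5) + (0.5)·(0.5)) / 5 = 17.5/5 = 3.5

S is symmetric (S[j,i] = S[i,j]). Assembling:

S = [[5.9, 1.9],
 [1.9, 3.5]]


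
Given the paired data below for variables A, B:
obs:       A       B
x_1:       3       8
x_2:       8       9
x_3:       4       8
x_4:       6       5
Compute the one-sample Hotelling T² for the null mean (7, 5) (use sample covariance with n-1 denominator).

Step 1 — sample mean vector:
  mean(A) = (3 + 8 + 4 + 6) / 4 = 21/4 = 5.25
  mean(B) = (8 + 9 + 8 + 5) / 4 = 30/4 = 7.5
  x̄ = (5.25, 7.5),  deviation x̄ - mu_0 = (5.25, 7.5) - (7, 5) = (-1.75, 2.5).

Step 2 — sample covariance matrix, S[i,j] = (1/(n-1)) · Σ_k (x_{k,i} - mean_i) · (x_{k,j} - mean_j), divisor n-1 = 3:
  S[A,A] = ((-2.25)·(-2.25) + (2.75)·(2.75) + (-1.25)·(-1.25) + (0.75)·(0.75)) / 3 = 14.75/3 = 4.9167
  S[A,B] = ((-2.25)·(0.5) + (2.75)·(1.5) + (-1.25)·(0.5) + (0.75)·(-2.5)) / 3 = 0.5/3 = 0.1667
  S[B,B] = ((0.5)·(0.5) + (1.5)·(1.5) + (0.5)·(0.5) + (-2.5)·(-2.5)) / 3 = 9/3 = 3
  S = [[4.9167, 0.1667],
 [0.1667, 3]].

Step 3 — invert S. det(S) = 4.9167·3 - (0.1667)² = 14.7222.
  S^{-1} = (1/det) · [[d, -b], [-b, a]] = [[0.2038, -0.0113],
 [-0.0113, 0.334]].

Step 4 — quadratic form (x̄ - mu_0)^T · S^{-1} · (x̄ - mu_0):
  S^{-1} · (x̄ - mu_0) = (-0.3849, 0.8547),
  (x̄ - mu_0)^T · [...] = (-1.75)·(-0.3849) + (2.5)·(0.8547) = 2.8104.

Step 5 — scale by n: T² = 4 · 2.8104 = 11.2415.

T² ≈ 11.2415


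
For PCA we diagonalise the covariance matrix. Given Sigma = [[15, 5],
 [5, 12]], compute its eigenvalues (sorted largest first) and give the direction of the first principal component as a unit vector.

Step 1 — characteristic polynomial of 2×2 Sigma:
  det(Sigma - λI) = λ² - trace · λ + det = 0.
  trace = 15 + 12 = 27, det = 15·12 - (5)² = 155.
Step 2 — discriminant:
  Δ = trace² - 4·det = 729 - 620 = 109.
Step 3 — eigenvalues:
  λ = (trace ± √Δ)/2 = (27 ± 10.4403)/2,
  λ_1 = 18.7202,  λ_2 = 8.2798.

Step 4 — unit eigenvector for λ_1: solve (Sigma - λ_1 I)v = 0. First row:
  (15 - 18.7202)·v_x + (5)·v_y = 0, i.e. (-3.7202)·v_x + (5)·v_y = 0,
  so v ∝ (b, λ_1 - a) = (5, 3.7202) = u.
  ||u|| = √((5)² + (3.7202)²) = √(38.8395) ≈ 6.2321,
  v_1 = u/||u|| ≈ (0.8023, 0.5969) (||v_1|| = 1).

λ_1 = 18.7202,  λ_2 = 8.2798;  v_1 ≈ (0.8023, 0.5969)


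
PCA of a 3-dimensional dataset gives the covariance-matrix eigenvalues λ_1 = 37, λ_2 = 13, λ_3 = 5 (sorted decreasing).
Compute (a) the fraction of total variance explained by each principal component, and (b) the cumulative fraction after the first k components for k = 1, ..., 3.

Step 1 — total variance = trace(Sigma) = Σ λ_i = 37 + 13 + 5 = 55.

Step 2 — fraction explained by component i = λ_i / Σ λ:
  PC1: 37/55 = 0.6727
  PC2: 13/55 = 0.2364
  PC3: 5/55 = 0.0909

Step 3 — cumulative fraction after k components = (λ_1 + ... + λ_k) / Σ λ:
  k = 1: 37/55 = 0.6727
  k = 2: (37 + 13)/55 = 50/55 = 0.9091
  k = 3: (37 + 13 + 5)/55 = 55/55 = 1

Summary (fraction, with percent):

explained: PC1 0.6727 (67.27%), PC2 0.2364 (23.64%), PC3 0.0909 (9.09%);  cumulative: 0.6727, 0.9091, 1


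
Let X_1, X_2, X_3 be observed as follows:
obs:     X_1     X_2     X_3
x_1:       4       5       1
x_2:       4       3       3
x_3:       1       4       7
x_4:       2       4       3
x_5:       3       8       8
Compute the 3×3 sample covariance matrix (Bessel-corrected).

Step 1 — column means:
  mean(X_1) = (4 + 4 + 1 + 2 + 3) / 5 = 14/5 = 2.8
  mean(X_2) = (5 + 3 + 4 + 4 + 8) / 5 = 24/5 = 4.8
  mean(X_3) = (1 + 3 + 7 + 3 + 8) / 5 = 22/5 = 4.4

Step 2 — sample covariance S[i,j] = (1/(n-1)) · Σ_k (x_{k,i} - mean_i) · (x_{k,j} - mean_j), with n-1 = 4.
  S[X_1,X_1] = ((1.2)·(1.2) + (1.2)·(1.2) + (-1.8)·(-1.8) + (-0.8)·(-0.8) + (0.2)·(0.2)) / 4 = 6.8/4 = 1.7
  S[X_1,X_2] = ((1.2)·(0.2) + (1.2)·(-1.8) + (-1.8)·(-0.8) + (-0.8)·(-0.8) + (0.2)·(3.2)) / 4 = 0.8/4 = 0.2
  S[X_1,X_3] = ((1.2)·(-3.4) + (1.2)·(-1.4) + (-1.8)·(2.6) + (-0.8)·(-1.4) + (0.2)·(3.6)) / 4 = -8.6/4 = -2.15
  S[X_2,X_2] = ((0.2)·(0.2) + (-1.8)·(-1.8) + (-0.8)·(-0.8) + (-0.8)·(-0.8) + (3.2)·(3.2)) / 4 = 14.8/4 = 3.7
  S[X_2,X_3] = ((0.2)·(-3.4) + (-1.8)·(-1.4) + (-0.8)·(2.6) + (-0.8)·(-1.4) + (3.2)·(3.6)) / 4 = 12.4/4 = 3.1
  S[X_3,X_3] = ((-3.4)·(-3.4) + (-1.4)·(-1.4) + (2.6)·(2.6) + (-1.4)·(-1.4) + (3.6)·(3.6)) / 4 = 35.2/4 = 8.8

S is symmetric (S[j,i] = S[i,j]). Assembling:

S = [[1.7, 0.2, -2.15],
 [0.2, 3.7, 3.1],
 [-2.15, 3.1, 8.8]]


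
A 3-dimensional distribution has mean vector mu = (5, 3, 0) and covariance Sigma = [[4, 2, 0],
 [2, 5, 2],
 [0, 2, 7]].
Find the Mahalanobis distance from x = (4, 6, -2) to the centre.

Step 1 — centre the observation: (x - mu) = (-1, 3, -2).

Step 2 — invert Sigma (cofactor / det for 3×3, or solve directly):
  Sigma^{-1} = [[0.3229, -0.1458, 0.0417],
 [-0.1458, 0.2917, -0.0833],
 [0.0417, -0.0833, 0.1667]].

Step 3 — form the quadratic (x - mu)^T · Sigma^{-1} · (x - mu):
  Sigma^{-1} · (x - mu) = (-0.8438, 1.1875, -0.625).
  (x - mu)^T · [Sigma^{-1} · (x - mu)] = (-1)·(-0.8438) + (3)·(1.1875) + (-2)·(-0.625) = 5.6563.

Step 4 — take square root: d = √(5.6563) ≈ 2.3783.

d(x, mu) = √(5.6563) ≈ 2.3783


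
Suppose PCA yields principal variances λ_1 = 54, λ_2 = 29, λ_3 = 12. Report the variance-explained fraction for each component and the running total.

Step 1 — total variance = trace(Sigma) = Σ λ_i = 54 + 29 + 12 = 95.

Step 2 — fraction explained by component i = λ_i / Σ λ:
  PC1: 54/95 = 0.5684
  PC2: 29/95 = 0.3053
  PC3: 12/95 = 0.1263

Step 3 — cumulative fraction after k components = (λ_1 + ... + λ_k) / Σ λ:
  k = 1: 54/95 = 0.5684
  k = 2: (54 + 29)/95 = 83/95 = 0.8737
  k = 3: (54 + 29 + 12)/95 = 95/95 = 1

Summary (fraction, with percent):

explained: PC1 0.5684 (56.84%), PC2 0.3053 (30.53%), PC3 0.1263 (12.63%);  cumulative: 0.5684, 0.8737, 1
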